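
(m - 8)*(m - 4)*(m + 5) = m^3 - 7*m^2 - 28*m + 160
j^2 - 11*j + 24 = (j - 8)*(j - 3)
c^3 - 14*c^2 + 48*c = c*(c - 8)*(c - 6)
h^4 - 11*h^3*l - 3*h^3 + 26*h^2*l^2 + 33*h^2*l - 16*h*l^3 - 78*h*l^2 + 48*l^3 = (h - 3)*(h - 8*l)*(h - 2*l)*(h - l)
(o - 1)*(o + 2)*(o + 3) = o^3 + 4*o^2 + o - 6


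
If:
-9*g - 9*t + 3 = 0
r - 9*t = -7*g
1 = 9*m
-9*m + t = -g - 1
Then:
No Solution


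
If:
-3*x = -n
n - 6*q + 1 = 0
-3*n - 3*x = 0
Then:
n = 0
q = 1/6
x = 0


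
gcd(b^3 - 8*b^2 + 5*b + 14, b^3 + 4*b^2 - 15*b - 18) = b + 1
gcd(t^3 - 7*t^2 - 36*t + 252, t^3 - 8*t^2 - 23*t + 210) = t^2 - 13*t + 42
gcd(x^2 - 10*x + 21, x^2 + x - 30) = 1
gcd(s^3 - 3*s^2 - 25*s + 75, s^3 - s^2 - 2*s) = 1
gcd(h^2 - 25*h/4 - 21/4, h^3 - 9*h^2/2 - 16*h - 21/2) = h - 7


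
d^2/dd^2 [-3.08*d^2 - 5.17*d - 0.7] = -6.16000000000000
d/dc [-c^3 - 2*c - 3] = -3*c^2 - 2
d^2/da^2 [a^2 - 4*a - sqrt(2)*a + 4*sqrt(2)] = 2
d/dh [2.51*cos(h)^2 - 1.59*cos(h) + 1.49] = (1.59 - 5.02*cos(h))*sin(h)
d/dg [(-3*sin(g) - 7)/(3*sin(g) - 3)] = 10*cos(g)/(3*(sin(g) - 1)^2)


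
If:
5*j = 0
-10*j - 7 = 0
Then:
No Solution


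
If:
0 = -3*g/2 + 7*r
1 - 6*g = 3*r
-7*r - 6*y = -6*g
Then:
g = 14/93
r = 1/31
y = 7/62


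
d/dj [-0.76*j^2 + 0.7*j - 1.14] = 0.7 - 1.52*j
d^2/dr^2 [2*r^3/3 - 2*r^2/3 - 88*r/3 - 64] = 4*r - 4/3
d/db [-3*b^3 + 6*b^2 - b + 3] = -9*b^2 + 12*b - 1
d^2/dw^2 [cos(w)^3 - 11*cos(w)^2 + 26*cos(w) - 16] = -107*cos(w)/4 + 22*cos(2*w) - 9*cos(3*w)/4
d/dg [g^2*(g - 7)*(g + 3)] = 2*g*(2*g^2 - 6*g - 21)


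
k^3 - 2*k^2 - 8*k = k*(k - 4)*(k + 2)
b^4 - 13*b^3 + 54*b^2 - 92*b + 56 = (b - 7)*(b - 2)^3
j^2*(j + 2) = j^3 + 2*j^2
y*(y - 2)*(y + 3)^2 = y^4 + 4*y^3 - 3*y^2 - 18*y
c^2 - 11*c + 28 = (c - 7)*(c - 4)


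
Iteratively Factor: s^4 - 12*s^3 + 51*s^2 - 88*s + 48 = (s - 4)*(s^3 - 8*s^2 + 19*s - 12) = (s - 4)^2*(s^2 - 4*s + 3) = (s - 4)^2*(s - 1)*(s - 3)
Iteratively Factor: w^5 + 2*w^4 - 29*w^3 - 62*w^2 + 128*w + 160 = (w - 5)*(w^4 + 7*w^3 + 6*w^2 - 32*w - 32) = (w - 5)*(w - 2)*(w^3 + 9*w^2 + 24*w + 16) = (w - 5)*(w - 2)*(w + 4)*(w^2 + 5*w + 4) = (w - 5)*(w - 2)*(w + 1)*(w + 4)*(w + 4)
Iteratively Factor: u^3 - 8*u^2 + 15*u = (u - 3)*(u^2 - 5*u) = u*(u - 3)*(u - 5)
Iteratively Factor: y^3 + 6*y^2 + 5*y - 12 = (y - 1)*(y^2 + 7*y + 12) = (y - 1)*(y + 3)*(y + 4)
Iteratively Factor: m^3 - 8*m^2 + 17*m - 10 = (m - 2)*(m^2 - 6*m + 5) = (m - 5)*(m - 2)*(m - 1)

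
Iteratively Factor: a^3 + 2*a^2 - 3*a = (a + 3)*(a^2 - a) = (a - 1)*(a + 3)*(a)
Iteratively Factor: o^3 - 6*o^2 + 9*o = (o)*(o^2 - 6*o + 9) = o*(o - 3)*(o - 3)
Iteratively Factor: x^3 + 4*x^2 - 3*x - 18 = (x + 3)*(x^2 + x - 6) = (x + 3)^2*(x - 2)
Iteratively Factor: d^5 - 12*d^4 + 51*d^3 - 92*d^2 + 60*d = (d - 2)*(d^4 - 10*d^3 + 31*d^2 - 30*d) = (d - 5)*(d - 2)*(d^3 - 5*d^2 + 6*d) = d*(d - 5)*(d - 2)*(d^2 - 5*d + 6) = d*(d - 5)*(d - 2)^2*(d - 3)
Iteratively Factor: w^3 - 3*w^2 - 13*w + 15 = (w - 1)*(w^2 - 2*w - 15) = (w - 1)*(w + 3)*(w - 5)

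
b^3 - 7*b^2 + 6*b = b*(b - 6)*(b - 1)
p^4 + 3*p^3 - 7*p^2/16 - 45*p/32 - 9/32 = (p - 3/4)*(p + 1/4)*(p + 1/2)*(p + 3)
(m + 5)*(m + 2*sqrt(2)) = m^2 + 2*sqrt(2)*m + 5*m + 10*sqrt(2)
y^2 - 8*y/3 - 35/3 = (y - 5)*(y + 7/3)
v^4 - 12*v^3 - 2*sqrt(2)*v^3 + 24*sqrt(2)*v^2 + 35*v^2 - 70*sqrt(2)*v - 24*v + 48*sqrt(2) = (v - 8)*(v - 3)*(v - 1)*(v - 2*sqrt(2))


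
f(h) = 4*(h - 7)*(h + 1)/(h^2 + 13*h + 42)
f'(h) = 4*(-2*h - 13)*(h - 7)*(h + 1)/(h^2 + 13*h + 42)^2 + 4*(h - 7)/(h^2 + 13*h + 42) + 4*(h + 1)/(h^2 + 13*h + 42)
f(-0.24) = -0.57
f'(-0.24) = -0.48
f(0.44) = -0.79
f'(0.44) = -0.20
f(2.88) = -0.73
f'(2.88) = 0.14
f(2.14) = -0.82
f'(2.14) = 0.10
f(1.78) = -0.85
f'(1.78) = 0.06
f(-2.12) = 2.16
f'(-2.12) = -3.16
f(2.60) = -0.77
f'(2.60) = 0.13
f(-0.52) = -0.41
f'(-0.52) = -0.66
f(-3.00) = 6.67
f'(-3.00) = -7.89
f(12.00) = 0.76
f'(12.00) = 0.13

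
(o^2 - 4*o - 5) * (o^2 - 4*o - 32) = o^4 - 8*o^3 - 21*o^2 + 148*o + 160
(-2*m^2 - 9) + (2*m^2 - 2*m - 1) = -2*m - 10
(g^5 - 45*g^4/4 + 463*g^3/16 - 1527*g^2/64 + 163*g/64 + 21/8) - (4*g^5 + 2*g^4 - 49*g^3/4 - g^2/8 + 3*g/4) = -3*g^5 - 53*g^4/4 + 659*g^3/16 - 1519*g^2/64 + 115*g/64 + 21/8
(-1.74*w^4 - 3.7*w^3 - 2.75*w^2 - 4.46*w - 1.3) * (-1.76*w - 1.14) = 3.0624*w^5 + 8.4956*w^4 + 9.058*w^3 + 10.9846*w^2 + 7.3724*w + 1.482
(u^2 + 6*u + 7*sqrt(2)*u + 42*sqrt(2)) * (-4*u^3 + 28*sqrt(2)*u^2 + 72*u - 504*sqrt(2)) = -4*u^5 - 24*u^4 + 464*u^3 + 2784*u^2 - 7056*u - 42336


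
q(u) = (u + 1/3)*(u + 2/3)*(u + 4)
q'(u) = (u + 1/3)*(u + 2/3) + (u + 1/3)*(u + 4) + (u + 2/3)*(u + 4) = 3*u^2 + 10*u + 38/9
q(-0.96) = 0.56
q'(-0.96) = -2.61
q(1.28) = 16.58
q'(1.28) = 21.94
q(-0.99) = 0.64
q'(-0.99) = -2.74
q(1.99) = 36.97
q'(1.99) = 36.00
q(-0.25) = 0.13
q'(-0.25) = 1.91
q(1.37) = 18.63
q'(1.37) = 23.55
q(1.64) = 25.67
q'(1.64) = 28.69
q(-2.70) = 6.26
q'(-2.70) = -0.91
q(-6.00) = -60.44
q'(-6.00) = 52.22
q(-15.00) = -2312.44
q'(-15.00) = 529.22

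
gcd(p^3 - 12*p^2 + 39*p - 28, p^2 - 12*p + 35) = p - 7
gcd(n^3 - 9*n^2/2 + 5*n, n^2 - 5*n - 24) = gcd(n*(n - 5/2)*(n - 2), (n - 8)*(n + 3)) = 1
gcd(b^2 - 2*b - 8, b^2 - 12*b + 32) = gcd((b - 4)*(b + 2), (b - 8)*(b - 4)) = b - 4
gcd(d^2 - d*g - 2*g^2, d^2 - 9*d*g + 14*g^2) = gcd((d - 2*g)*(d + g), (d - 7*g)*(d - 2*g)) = d - 2*g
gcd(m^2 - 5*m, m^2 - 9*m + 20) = m - 5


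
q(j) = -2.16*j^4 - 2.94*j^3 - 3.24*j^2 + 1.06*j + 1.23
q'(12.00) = -16276.70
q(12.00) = -50322.69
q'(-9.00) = 5643.52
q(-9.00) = -12299.25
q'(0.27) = -1.50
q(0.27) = 1.21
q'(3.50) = -500.10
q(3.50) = -484.94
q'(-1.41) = 16.88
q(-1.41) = -7.00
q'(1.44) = -52.36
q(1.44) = -22.03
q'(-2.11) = 56.63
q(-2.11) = -30.63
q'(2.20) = -147.88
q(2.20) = -94.02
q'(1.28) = -39.80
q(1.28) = -14.69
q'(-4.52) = 648.02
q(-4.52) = -699.85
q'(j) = -8.64*j^3 - 8.82*j^2 - 6.48*j + 1.06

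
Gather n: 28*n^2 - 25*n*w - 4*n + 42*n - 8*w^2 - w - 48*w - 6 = 28*n^2 + n*(38 - 25*w) - 8*w^2 - 49*w - 6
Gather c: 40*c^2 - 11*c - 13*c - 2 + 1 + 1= 40*c^2 - 24*c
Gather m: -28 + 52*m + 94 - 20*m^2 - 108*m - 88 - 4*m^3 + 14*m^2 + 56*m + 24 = -4*m^3 - 6*m^2 + 2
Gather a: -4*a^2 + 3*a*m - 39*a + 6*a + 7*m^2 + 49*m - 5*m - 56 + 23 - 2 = -4*a^2 + a*(3*m - 33) + 7*m^2 + 44*m - 35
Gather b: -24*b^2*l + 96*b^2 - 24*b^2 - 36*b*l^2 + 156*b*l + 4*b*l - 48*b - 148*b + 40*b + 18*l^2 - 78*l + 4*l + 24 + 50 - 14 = b^2*(72 - 24*l) + b*(-36*l^2 + 160*l - 156) + 18*l^2 - 74*l + 60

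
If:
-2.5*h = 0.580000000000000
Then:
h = -0.23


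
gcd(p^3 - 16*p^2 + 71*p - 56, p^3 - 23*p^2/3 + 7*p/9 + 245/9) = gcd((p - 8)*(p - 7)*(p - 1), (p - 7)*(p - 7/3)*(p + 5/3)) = p - 7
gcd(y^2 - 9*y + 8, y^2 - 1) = y - 1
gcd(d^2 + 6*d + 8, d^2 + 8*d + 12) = d + 2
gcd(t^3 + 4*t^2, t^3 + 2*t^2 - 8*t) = t^2 + 4*t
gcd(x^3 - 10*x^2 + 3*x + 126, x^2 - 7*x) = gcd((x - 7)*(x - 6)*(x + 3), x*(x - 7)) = x - 7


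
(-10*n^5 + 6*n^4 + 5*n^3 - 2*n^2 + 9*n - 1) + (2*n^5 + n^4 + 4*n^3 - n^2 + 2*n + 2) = -8*n^5 + 7*n^4 + 9*n^3 - 3*n^2 + 11*n + 1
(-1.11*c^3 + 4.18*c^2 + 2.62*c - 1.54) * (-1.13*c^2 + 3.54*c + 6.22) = 1.2543*c^5 - 8.6528*c^4 + 4.9324*c^3 + 37.0146*c^2 + 10.8448*c - 9.5788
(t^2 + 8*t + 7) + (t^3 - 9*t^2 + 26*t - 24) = t^3 - 8*t^2 + 34*t - 17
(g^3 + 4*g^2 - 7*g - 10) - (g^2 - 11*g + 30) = g^3 + 3*g^2 + 4*g - 40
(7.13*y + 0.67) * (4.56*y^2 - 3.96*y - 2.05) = 32.5128*y^3 - 25.1796*y^2 - 17.2697*y - 1.3735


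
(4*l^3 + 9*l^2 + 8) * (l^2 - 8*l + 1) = 4*l^5 - 23*l^4 - 68*l^3 + 17*l^2 - 64*l + 8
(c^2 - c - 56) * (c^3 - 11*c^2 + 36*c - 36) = c^5 - 12*c^4 - 9*c^3 + 544*c^2 - 1980*c + 2016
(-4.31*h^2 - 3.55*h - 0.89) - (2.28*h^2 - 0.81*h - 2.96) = -6.59*h^2 - 2.74*h + 2.07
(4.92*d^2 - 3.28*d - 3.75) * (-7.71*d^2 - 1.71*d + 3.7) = -37.9332*d^4 + 16.8756*d^3 + 52.7253*d^2 - 5.7235*d - 13.875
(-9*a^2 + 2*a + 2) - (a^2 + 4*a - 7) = -10*a^2 - 2*a + 9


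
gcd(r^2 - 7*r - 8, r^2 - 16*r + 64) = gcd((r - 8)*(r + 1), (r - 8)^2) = r - 8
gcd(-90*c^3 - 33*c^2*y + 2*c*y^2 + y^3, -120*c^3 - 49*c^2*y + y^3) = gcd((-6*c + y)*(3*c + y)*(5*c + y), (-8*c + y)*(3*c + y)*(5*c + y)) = 15*c^2 + 8*c*y + y^2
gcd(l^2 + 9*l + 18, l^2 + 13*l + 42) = l + 6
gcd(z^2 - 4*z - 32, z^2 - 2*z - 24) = z + 4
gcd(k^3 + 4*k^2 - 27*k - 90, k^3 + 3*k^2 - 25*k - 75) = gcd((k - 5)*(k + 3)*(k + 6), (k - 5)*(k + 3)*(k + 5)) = k^2 - 2*k - 15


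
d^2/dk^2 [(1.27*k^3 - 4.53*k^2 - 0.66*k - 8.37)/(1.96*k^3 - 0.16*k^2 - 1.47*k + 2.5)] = (-34.008352*k^6 + 6.74200799999999*k^5 - 537.595464*k^4 + 357.553934*k^3 + 143.340732*k^2 + 280.307256*k - 104.345466)/(7.529536*k^9 - 1.843968*k^8 - 16.790928*k^7 + 31.573856*k^6 + 7.889196*k^5 - 44.063232*k^4 + 37.101477*k^3 + 13.20675*k^2 - 27.5625*k + 15.625)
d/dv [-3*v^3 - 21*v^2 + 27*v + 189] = -9*v^2 - 42*v + 27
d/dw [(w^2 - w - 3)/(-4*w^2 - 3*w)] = (-7*w^2 - 24*w - 9)/(w^2*(16*w^2 + 24*w + 9))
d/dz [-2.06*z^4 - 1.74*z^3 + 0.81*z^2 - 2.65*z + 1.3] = -8.24*z^3 - 5.22*z^2 + 1.62*z - 2.65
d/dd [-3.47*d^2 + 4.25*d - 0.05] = 4.25 - 6.94*d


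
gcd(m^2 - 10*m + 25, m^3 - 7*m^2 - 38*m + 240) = m - 5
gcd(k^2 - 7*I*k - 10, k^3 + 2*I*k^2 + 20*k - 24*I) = k - 2*I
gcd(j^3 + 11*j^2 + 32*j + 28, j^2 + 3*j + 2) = j + 2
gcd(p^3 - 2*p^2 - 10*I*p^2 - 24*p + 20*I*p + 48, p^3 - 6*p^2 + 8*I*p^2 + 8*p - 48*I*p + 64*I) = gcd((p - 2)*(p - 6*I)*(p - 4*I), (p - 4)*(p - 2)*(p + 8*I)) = p - 2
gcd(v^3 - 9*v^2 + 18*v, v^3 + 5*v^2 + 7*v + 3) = 1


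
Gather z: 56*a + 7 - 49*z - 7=56*a - 49*z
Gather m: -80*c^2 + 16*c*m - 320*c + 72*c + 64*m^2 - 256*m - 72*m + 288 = -80*c^2 - 248*c + 64*m^2 + m*(16*c - 328) + 288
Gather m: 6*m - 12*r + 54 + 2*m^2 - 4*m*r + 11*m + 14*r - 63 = 2*m^2 + m*(17 - 4*r) + 2*r - 9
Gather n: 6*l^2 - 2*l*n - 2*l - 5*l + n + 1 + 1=6*l^2 - 7*l + n*(1 - 2*l) + 2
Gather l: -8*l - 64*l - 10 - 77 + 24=-72*l - 63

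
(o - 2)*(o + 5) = o^2 + 3*o - 10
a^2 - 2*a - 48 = (a - 8)*(a + 6)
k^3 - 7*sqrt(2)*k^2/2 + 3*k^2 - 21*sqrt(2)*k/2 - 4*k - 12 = (k + 3)*(k - 4*sqrt(2))*(k + sqrt(2)/2)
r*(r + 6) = r^2 + 6*r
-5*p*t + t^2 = t*(-5*p + t)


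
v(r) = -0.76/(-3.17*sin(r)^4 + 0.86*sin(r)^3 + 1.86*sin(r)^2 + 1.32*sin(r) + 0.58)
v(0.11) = -1.02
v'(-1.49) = 0.09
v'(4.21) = -1.23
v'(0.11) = 2.35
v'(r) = -0.76*(12.68*sin(r)^3*cos(r) - 2.58*sin(r)^2*cos(r) - 3.72*sin(r)*cos(r) - 1.32*cos(r))/(-3.17*sin(r)^4 + 0.86*sin(r)^3 + 1.86*sin(r)^2 + 1.32*sin(r) + 0.58)^2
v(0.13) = -0.97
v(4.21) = 0.48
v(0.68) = -0.41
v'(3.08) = -2.64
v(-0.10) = -1.63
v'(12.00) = 9635.91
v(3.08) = -1.14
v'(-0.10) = 3.44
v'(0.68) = 0.26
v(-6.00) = -0.70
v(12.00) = -65.45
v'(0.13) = 2.23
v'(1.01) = -0.15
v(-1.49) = 0.26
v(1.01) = -0.40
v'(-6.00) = 1.39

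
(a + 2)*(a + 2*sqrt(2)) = a^2 + 2*a + 2*sqrt(2)*a + 4*sqrt(2)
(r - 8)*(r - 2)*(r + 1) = r^3 - 9*r^2 + 6*r + 16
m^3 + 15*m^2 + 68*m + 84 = (m + 2)*(m + 6)*(m + 7)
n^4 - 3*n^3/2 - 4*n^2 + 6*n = n*(n - 2)*(n - 3/2)*(n + 2)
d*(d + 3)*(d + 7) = d^3 + 10*d^2 + 21*d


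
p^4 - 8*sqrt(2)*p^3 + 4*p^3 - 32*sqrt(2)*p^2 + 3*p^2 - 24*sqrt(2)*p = p*(p + 1)*(p + 3)*(p - 8*sqrt(2))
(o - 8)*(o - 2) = o^2 - 10*o + 16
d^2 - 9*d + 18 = (d - 6)*(d - 3)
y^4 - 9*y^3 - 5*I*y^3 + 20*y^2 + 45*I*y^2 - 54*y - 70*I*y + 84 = (y - 7)*(y - 2)*(y - 6*I)*(y + I)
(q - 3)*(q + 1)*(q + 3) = q^3 + q^2 - 9*q - 9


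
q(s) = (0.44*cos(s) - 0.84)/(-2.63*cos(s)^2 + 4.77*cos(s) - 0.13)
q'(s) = (-5.26*sin(s)*cos(s) + 4.77*sin(s))*(0.44*cos(s) - 0.84)/(-2.63*cos(s)^2 + 4.77*cos(s) - 0.13)^2 - 0.44*sin(s)/(-2.63*cos(s)^2 + 4.77*cos(s) - 0.13) = (-1.1572*cos(s)^2 + 4.4184*cos(s) - 3.9496)*sin(s)/(6.9169*cos(s)^4 - 25.0902*cos(s)^3 + 23.4367*cos(s)^2 - 1.2402*cos(s) + 0.0169)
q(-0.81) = -0.28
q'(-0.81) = 0.29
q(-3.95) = 0.24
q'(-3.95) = -0.25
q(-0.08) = -0.20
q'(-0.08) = 0.01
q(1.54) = -57.47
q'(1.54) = -18434.31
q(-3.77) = 0.21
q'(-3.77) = -0.15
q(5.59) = -0.25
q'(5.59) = 0.20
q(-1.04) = -0.38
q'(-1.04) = 0.67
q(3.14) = 0.17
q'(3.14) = -0.00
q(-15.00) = 0.22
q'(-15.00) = 0.19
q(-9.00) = 0.19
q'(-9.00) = 0.08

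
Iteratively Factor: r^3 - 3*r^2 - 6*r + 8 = (r + 2)*(r^2 - 5*r + 4) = (r - 1)*(r + 2)*(r - 4)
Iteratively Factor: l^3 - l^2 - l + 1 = (l + 1)*(l^2 - 2*l + 1) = (l - 1)*(l + 1)*(l - 1)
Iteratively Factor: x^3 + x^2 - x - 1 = (x + 1)*(x^2 - 1) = (x + 1)^2*(x - 1)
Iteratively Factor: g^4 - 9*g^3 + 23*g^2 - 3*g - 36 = (g + 1)*(g^3 - 10*g^2 + 33*g - 36) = (g - 3)*(g + 1)*(g^2 - 7*g + 12) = (g - 3)^2*(g + 1)*(g - 4)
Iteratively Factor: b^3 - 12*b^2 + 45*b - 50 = (b - 2)*(b^2 - 10*b + 25) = (b - 5)*(b - 2)*(b - 5)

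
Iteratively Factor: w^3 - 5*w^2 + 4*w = (w - 4)*(w^2 - w) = w*(w - 4)*(w - 1)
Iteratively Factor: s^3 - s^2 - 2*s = (s + 1)*(s^2 - 2*s) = (s - 2)*(s + 1)*(s)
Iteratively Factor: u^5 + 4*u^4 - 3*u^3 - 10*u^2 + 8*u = (u + 2)*(u^4 + 2*u^3 - 7*u^2 + 4*u) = (u + 2)*(u + 4)*(u^3 - 2*u^2 + u) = u*(u + 2)*(u + 4)*(u^2 - 2*u + 1) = u*(u - 1)*(u + 2)*(u + 4)*(u - 1)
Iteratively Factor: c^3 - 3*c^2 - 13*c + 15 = (c - 5)*(c^2 + 2*c - 3) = (c - 5)*(c + 3)*(c - 1)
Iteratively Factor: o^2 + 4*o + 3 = (o + 3)*(o + 1)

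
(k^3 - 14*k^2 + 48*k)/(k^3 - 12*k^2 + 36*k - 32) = k*(k - 6)/(k^2 - 4*k + 4)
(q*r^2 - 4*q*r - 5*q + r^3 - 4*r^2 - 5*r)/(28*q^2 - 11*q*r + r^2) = (q*r^2 - 4*q*r - 5*q + r^3 - 4*r^2 - 5*r)/(28*q^2 - 11*q*r + r^2)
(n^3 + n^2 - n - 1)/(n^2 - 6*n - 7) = (n^2 - 1)/(n - 7)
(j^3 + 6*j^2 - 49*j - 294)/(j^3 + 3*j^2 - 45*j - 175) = (j^2 + 13*j + 42)/(j^2 + 10*j + 25)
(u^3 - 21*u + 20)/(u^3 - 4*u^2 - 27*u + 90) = (u^2 - 5*u + 4)/(u^2 - 9*u + 18)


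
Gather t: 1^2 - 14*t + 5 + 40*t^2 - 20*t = 40*t^2 - 34*t + 6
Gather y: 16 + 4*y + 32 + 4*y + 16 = 8*y + 64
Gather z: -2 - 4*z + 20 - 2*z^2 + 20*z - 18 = -2*z^2 + 16*z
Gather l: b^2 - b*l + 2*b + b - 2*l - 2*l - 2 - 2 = b^2 + 3*b + l*(-b - 4) - 4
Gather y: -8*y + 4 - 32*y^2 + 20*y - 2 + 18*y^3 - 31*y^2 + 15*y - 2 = 18*y^3 - 63*y^2 + 27*y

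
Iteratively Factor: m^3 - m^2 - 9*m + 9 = (m - 3)*(m^2 + 2*m - 3) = (m - 3)*(m - 1)*(m + 3)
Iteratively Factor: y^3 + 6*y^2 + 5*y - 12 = (y + 3)*(y^2 + 3*y - 4) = (y - 1)*(y + 3)*(y + 4)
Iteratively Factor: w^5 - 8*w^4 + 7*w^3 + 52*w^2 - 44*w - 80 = (w + 1)*(w^4 - 9*w^3 + 16*w^2 + 36*w - 80) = (w - 5)*(w + 1)*(w^3 - 4*w^2 - 4*w + 16) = (w - 5)*(w + 1)*(w + 2)*(w^2 - 6*w + 8) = (w - 5)*(w - 4)*(w + 1)*(w + 2)*(w - 2)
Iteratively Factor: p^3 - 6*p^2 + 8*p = (p - 2)*(p^2 - 4*p) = (p - 4)*(p - 2)*(p)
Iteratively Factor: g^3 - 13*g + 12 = (g - 3)*(g^2 + 3*g - 4) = (g - 3)*(g + 4)*(g - 1)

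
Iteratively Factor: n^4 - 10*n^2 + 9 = (n - 3)*(n^3 + 3*n^2 - n - 3) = (n - 3)*(n - 1)*(n^2 + 4*n + 3) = (n - 3)*(n - 1)*(n + 1)*(n + 3)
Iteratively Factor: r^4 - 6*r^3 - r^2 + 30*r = (r - 5)*(r^3 - r^2 - 6*r) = (r - 5)*(r - 3)*(r^2 + 2*r) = r*(r - 5)*(r - 3)*(r + 2)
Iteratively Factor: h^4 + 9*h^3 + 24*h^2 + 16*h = (h)*(h^3 + 9*h^2 + 24*h + 16) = h*(h + 4)*(h^2 + 5*h + 4) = h*(h + 4)^2*(h + 1)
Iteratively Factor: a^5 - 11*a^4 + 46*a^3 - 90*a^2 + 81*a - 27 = (a - 3)*(a^4 - 8*a^3 + 22*a^2 - 24*a + 9) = (a - 3)^2*(a^3 - 5*a^2 + 7*a - 3) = (a - 3)^2*(a - 1)*(a^2 - 4*a + 3) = (a - 3)^2*(a - 1)^2*(a - 3)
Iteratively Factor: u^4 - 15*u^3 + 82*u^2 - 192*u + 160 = (u - 4)*(u^3 - 11*u^2 + 38*u - 40) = (u - 5)*(u - 4)*(u^2 - 6*u + 8) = (u - 5)*(u - 4)^2*(u - 2)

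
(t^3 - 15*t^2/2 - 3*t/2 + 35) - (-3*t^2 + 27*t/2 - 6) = t^3 - 9*t^2/2 - 15*t + 41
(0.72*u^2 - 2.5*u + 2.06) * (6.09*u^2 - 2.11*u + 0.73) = 4.3848*u^4 - 16.7442*u^3 + 18.346*u^2 - 6.1716*u + 1.5038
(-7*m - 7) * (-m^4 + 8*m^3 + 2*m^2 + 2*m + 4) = 7*m^5 - 49*m^4 - 70*m^3 - 28*m^2 - 42*m - 28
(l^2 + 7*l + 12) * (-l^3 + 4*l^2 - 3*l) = -l^5 - 3*l^4 + 13*l^3 + 27*l^2 - 36*l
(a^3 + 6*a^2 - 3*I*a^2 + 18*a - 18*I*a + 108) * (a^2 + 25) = a^5 + 6*a^4 - 3*I*a^4 + 43*a^3 - 18*I*a^3 + 258*a^2 - 75*I*a^2 + 450*a - 450*I*a + 2700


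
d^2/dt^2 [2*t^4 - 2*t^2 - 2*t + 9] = 24*t^2 - 4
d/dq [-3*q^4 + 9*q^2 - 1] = -12*q^3 + 18*q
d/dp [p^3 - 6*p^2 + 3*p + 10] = 3*p^2 - 12*p + 3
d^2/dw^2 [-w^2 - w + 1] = -2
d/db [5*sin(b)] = 5*cos(b)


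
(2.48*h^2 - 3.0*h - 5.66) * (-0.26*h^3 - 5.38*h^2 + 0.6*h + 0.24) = -0.6448*h^5 - 12.5624*h^4 + 19.0996*h^3 + 29.246*h^2 - 4.116*h - 1.3584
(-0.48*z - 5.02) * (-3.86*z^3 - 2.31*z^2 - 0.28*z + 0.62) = 1.8528*z^4 + 20.486*z^3 + 11.7306*z^2 + 1.108*z - 3.1124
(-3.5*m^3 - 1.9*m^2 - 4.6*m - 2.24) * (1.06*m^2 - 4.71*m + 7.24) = -3.71*m^5 + 14.471*m^4 - 21.267*m^3 + 5.5356*m^2 - 22.7536*m - 16.2176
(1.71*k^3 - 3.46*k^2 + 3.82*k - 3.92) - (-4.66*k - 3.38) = 1.71*k^3 - 3.46*k^2 + 8.48*k - 0.54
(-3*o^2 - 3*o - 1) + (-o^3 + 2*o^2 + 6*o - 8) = -o^3 - o^2 + 3*o - 9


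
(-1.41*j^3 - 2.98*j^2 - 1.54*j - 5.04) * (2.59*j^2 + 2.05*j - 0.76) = -3.6519*j^5 - 10.6087*j^4 - 9.026*j^3 - 13.9458*j^2 - 9.1616*j + 3.8304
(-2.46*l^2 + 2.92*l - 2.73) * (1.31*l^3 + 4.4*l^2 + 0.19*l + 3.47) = -3.2226*l^5 - 6.9988*l^4 + 8.8043*l^3 - 19.9934*l^2 + 9.6137*l - 9.4731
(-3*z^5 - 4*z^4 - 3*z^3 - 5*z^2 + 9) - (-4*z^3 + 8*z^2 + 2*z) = -3*z^5 - 4*z^4 + z^3 - 13*z^2 - 2*z + 9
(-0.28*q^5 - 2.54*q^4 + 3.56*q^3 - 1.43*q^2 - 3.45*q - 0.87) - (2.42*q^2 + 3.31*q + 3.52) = -0.28*q^5 - 2.54*q^4 + 3.56*q^3 - 3.85*q^2 - 6.76*q - 4.39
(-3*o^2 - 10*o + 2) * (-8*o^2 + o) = 24*o^4 + 77*o^3 - 26*o^2 + 2*o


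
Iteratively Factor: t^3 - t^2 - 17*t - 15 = (t + 3)*(t^2 - 4*t - 5) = (t + 1)*(t + 3)*(t - 5)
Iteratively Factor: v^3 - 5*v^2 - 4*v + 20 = (v - 2)*(v^2 - 3*v - 10) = (v - 5)*(v - 2)*(v + 2)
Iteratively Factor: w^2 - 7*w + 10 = (w - 2)*(w - 5)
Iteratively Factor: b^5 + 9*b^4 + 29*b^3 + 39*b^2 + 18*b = (b + 2)*(b^4 + 7*b^3 + 15*b^2 + 9*b) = (b + 1)*(b + 2)*(b^3 + 6*b^2 + 9*b) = (b + 1)*(b + 2)*(b + 3)*(b^2 + 3*b) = (b + 1)*(b + 2)*(b + 3)^2*(b)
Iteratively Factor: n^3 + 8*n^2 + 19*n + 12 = (n + 1)*(n^2 + 7*n + 12) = (n + 1)*(n + 4)*(n + 3)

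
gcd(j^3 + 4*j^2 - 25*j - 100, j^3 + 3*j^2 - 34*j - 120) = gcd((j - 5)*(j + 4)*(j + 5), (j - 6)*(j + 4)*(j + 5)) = j^2 + 9*j + 20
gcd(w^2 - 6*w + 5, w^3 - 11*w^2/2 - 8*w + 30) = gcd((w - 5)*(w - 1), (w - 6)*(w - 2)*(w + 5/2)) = 1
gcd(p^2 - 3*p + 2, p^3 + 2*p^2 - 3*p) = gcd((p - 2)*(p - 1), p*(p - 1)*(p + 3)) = p - 1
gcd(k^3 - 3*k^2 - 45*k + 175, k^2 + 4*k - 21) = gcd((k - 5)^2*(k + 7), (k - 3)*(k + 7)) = k + 7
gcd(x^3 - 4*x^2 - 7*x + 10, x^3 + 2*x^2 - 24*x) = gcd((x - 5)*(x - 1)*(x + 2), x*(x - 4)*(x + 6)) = 1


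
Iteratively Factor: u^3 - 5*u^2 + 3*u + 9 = (u + 1)*(u^2 - 6*u + 9) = (u - 3)*(u + 1)*(u - 3)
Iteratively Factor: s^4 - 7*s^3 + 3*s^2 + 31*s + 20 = (s + 1)*(s^3 - 8*s^2 + 11*s + 20) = (s - 4)*(s + 1)*(s^2 - 4*s - 5) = (s - 5)*(s - 4)*(s + 1)*(s + 1)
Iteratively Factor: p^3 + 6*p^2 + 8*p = (p + 2)*(p^2 + 4*p) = p*(p + 2)*(p + 4)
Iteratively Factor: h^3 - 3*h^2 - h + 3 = (h - 1)*(h^2 - 2*h - 3) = (h - 1)*(h + 1)*(h - 3)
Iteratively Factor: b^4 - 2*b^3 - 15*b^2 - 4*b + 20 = (b - 1)*(b^3 - b^2 - 16*b - 20) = (b - 1)*(b + 2)*(b^2 - 3*b - 10) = (b - 5)*(b - 1)*(b + 2)*(b + 2)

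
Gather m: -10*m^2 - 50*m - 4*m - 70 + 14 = -10*m^2 - 54*m - 56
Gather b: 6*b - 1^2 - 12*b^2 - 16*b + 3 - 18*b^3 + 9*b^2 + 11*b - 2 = -18*b^3 - 3*b^2 + b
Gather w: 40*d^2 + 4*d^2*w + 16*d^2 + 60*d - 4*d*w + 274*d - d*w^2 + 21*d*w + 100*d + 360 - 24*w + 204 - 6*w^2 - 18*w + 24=56*d^2 + 434*d + w^2*(-d - 6) + w*(4*d^2 + 17*d - 42) + 588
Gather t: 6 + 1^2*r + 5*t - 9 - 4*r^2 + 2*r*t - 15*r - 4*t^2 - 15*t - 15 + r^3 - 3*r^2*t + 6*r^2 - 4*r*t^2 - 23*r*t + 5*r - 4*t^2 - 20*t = r^3 + 2*r^2 - 9*r + t^2*(-4*r - 8) + t*(-3*r^2 - 21*r - 30) - 18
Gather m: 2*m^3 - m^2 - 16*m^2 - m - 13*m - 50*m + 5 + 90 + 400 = 2*m^3 - 17*m^2 - 64*m + 495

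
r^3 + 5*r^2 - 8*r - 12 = (r - 2)*(r + 1)*(r + 6)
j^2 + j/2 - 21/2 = (j - 3)*(j + 7/2)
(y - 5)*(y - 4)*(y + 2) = y^3 - 7*y^2 + 2*y + 40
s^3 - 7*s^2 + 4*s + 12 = (s - 6)*(s - 2)*(s + 1)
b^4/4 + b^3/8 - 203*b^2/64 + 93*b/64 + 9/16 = (b/4 + 1)*(b - 3)*(b - 3/4)*(b + 1/4)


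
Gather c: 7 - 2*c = 7 - 2*c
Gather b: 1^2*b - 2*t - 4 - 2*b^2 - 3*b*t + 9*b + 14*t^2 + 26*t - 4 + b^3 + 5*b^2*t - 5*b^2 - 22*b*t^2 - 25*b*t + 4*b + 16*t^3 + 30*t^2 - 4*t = b^3 + b^2*(5*t - 7) + b*(-22*t^2 - 28*t + 14) + 16*t^3 + 44*t^2 + 20*t - 8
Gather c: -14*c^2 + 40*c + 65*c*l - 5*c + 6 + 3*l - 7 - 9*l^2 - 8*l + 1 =-14*c^2 + c*(65*l + 35) - 9*l^2 - 5*l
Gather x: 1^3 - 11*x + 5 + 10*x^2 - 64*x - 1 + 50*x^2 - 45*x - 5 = 60*x^2 - 120*x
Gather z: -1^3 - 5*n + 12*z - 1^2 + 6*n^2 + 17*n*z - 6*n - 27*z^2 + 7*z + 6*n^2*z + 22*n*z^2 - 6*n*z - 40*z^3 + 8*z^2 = 6*n^2 - 11*n - 40*z^3 + z^2*(22*n - 19) + z*(6*n^2 + 11*n + 19) - 2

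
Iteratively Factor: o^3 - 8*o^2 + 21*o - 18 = (o - 3)*(o^2 - 5*o + 6) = (o - 3)^2*(o - 2)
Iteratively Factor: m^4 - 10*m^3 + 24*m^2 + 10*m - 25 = (m - 1)*(m^3 - 9*m^2 + 15*m + 25) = (m - 5)*(m - 1)*(m^2 - 4*m - 5) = (m - 5)^2*(m - 1)*(m + 1)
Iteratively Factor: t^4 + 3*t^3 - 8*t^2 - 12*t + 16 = (t - 1)*(t^3 + 4*t^2 - 4*t - 16) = (t - 1)*(t + 4)*(t^2 - 4) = (t - 2)*(t - 1)*(t + 4)*(t + 2)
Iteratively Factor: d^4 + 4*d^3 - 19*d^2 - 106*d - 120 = (d + 4)*(d^3 - 19*d - 30) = (d + 2)*(d + 4)*(d^2 - 2*d - 15) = (d - 5)*(d + 2)*(d + 4)*(d + 3)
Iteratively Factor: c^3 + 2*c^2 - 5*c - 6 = (c + 1)*(c^2 + c - 6) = (c + 1)*(c + 3)*(c - 2)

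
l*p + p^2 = p*(l + p)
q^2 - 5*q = q*(q - 5)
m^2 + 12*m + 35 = (m + 5)*(m + 7)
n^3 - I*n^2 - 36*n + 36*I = (n - 6)*(n + 6)*(n - I)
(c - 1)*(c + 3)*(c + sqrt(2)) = c^3 + sqrt(2)*c^2 + 2*c^2 - 3*c + 2*sqrt(2)*c - 3*sqrt(2)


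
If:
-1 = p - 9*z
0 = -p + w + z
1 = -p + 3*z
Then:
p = -1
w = -1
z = 0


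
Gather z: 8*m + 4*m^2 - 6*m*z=4*m^2 - 6*m*z + 8*m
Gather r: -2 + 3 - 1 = 0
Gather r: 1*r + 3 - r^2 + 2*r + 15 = -r^2 + 3*r + 18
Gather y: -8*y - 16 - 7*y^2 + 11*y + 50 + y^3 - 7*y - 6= y^3 - 7*y^2 - 4*y + 28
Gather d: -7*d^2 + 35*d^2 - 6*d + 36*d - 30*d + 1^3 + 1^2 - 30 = 28*d^2 - 28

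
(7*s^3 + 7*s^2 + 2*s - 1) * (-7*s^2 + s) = -49*s^5 - 42*s^4 - 7*s^3 + 9*s^2 - s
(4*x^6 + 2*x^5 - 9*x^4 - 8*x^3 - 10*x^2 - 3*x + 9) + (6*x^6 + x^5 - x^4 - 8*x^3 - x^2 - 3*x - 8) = 10*x^6 + 3*x^5 - 10*x^4 - 16*x^3 - 11*x^2 - 6*x + 1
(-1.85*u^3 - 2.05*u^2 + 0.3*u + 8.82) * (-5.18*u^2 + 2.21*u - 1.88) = 9.583*u^5 + 6.5305*u^4 - 2.6065*u^3 - 41.1706*u^2 + 18.9282*u - 16.5816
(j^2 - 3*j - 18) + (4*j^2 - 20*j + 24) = 5*j^2 - 23*j + 6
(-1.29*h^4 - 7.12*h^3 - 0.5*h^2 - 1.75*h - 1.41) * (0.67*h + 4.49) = -0.8643*h^5 - 10.5625*h^4 - 32.3038*h^3 - 3.4175*h^2 - 8.8022*h - 6.3309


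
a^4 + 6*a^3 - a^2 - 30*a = a*(a - 2)*(a + 3)*(a + 5)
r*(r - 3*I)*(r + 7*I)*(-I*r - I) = -I*r^4 + 4*r^3 - I*r^3 + 4*r^2 - 21*I*r^2 - 21*I*r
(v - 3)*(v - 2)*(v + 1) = v^3 - 4*v^2 + v + 6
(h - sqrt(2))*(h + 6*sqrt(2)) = h^2 + 5*sqrt(2)*h - 12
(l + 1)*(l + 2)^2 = l^3 + 5*l^2 + 8*l + 4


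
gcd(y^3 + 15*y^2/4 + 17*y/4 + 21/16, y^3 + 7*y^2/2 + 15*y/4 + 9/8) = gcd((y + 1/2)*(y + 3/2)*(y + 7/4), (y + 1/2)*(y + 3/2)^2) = y^2 + 2*y + 3/4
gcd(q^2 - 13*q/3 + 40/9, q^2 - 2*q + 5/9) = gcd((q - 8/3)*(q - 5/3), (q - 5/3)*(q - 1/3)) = q - 5/3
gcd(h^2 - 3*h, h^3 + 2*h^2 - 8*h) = h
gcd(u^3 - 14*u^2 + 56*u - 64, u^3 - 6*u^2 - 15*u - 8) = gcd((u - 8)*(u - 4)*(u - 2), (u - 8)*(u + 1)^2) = u - 8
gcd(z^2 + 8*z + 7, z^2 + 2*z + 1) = z + 1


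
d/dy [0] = 0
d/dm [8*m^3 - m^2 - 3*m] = 24*m^2 - 2*m - 3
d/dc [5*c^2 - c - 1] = 10*c - 1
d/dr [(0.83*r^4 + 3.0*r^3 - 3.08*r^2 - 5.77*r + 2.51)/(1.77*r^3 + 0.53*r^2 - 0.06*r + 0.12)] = (1.4691*r^6 + 0.879799999999996*r^5 + 6.8922*r^4 + 20.4642*r^3 - 9.0052*r^2 - 3.3998*r - 0.5418)/(3.1329*r^6 + 1.8762*r^5 + 0.0685*r^4 + 0.3612*r^3 + 0.1308*r^2 - 0.0144*r + 0.0144)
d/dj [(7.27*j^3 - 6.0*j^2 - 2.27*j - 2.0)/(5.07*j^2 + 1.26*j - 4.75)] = (36.8589*j^4 + 18.3204*j^3 - 99.6486*j^2 + 77.28*j + 13.3025)/(25.7049*j^4 + 12.7764*j^3 - 46.5774*j^2 - 11.97*j + 22.5625)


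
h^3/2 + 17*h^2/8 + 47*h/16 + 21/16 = (h/2 + 1/2)*(h + 3/2)*(h + 7/4)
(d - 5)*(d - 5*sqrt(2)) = d^2 - 5*sqrt(2)*d - 5*d + 25*sqrt(2)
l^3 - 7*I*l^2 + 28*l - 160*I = (l - 8*I)*(l - 4*I)*(l + 5*I)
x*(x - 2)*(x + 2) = x^3 - 4*x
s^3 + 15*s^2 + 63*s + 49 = (s + 1)*(s + 7)^2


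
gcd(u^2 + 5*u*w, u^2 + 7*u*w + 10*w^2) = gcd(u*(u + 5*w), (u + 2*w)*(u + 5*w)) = u + 5*w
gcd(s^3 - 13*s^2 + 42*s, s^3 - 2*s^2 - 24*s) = s^2 - 6*s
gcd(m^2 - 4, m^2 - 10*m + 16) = m - 2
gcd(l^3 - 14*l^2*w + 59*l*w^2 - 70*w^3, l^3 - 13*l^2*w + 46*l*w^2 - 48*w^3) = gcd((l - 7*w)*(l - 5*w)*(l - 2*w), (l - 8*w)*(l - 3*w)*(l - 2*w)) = -l + 2*w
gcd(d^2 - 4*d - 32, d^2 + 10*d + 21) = 1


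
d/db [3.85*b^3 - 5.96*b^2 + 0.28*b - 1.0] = 11.55*b^2 - 11.92*b + 0.28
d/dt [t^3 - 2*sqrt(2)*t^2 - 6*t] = 3*t^2 - 4*sqrt(2)*t - 6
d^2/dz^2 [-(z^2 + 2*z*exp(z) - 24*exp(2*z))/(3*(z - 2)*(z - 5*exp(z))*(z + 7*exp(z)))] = 2*(-22*z^6*exp(2*z) - z^6 - 33*z^5*exp(3*z) + 154*z^5*exp(2*z) - 6*z^5*exp(z) - 792*z^4*exp(4*z) + 264*z^4*exp(3*z) - 281*z^4*exp(2*z) - 385*z^3*exp(5*z) + 4026*z^3*exp(4*z) - 292*z^3*exp(3*z) + 352*z^3*exp(2*z) + 1540*z^2*exp(5*z) - 10284*z^2*exp(4*z) + 660*z^2*exp(3*z) - 132*z^2*exp(2*z) - 8120*z*exp(5*z) + 6600*z*exp(4*z) - 264*z*exp(3*z) + 29400*exp(6*z) + 1540*exp(5*z) - 1716*exp(4*z))/(3*(z^9 + 6*z^8*exp(z) - 6*z^8 - 93*z^7*exp(2*z) - 36*z^7*exp(z) + 12*z^7 - 412*z^6*exp(3*z) + 558*z^6*exp(2*z) + 72*z^6*exp(z) - 8*z^6 + 3255*z^5*exp(4*z) + 2472*z^5*exp(3*z) - 1116*z^5*exp(2*z) - 48*z^5*exp(z) + 7350*z^4*exp(5*z) - 19530*z^4*exp(4*z) - 4944*z^4*exp(3*z) + 744*z^4*exp(2*z) - 42875*z^3*exp(6*z) - 44100*z^3*exp(5*z) + 39060*z^3*exp(4*z) + 3296*z^3*exp(3*z) + 257250*z^2*exp(6*z) + 88200*z^2*exp(5*z) - 26040*z^2*exp(4*z) - 514500*z*exp(6*z) - 58800*z*exp(5*z) + 343000*exp(6*z)))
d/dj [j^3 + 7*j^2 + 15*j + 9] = 3*j^2 + 14*j + 15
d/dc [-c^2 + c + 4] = 1 - 2*c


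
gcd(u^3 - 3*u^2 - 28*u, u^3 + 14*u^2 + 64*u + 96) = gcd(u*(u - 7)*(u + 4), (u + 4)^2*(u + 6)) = u + 4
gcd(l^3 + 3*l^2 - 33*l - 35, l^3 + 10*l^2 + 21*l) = l + 7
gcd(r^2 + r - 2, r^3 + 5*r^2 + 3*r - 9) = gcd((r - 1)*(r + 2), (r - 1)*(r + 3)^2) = r - 1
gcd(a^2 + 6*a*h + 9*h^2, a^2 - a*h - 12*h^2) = a + 3*h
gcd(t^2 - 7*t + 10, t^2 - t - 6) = 1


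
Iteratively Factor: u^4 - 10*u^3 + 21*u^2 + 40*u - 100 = (u - 5)*(u^3 - 5*u^2 - 4*u + 20) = (u - 5)^2*(u^2 - 4) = (u - 5)^2*(u + 2)*(u - 2)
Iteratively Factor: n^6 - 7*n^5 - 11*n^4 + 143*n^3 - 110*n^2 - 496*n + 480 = (n - 1)*(n^5 - 6*n^4 - 17*n^3 + 126*n^2 + 16*n - 480) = (n - 4)*(n - 1)*(n^4 - 2*n^3 - 25*n^2 + 26*n + 120) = (n - 4)*(n - 3)*(n - 1)*(n^3 + n^2 - 22*n - 40) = (n - 5)*(n - 4)*(n - 3)*(n - 1)*(n^2 + 6*n + 8) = (n - 5)*(n - 4)*(n - 3)*(n - 1)*(n + 4)*(n + 2)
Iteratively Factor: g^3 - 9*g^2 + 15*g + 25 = (g - 5)*(g^2 - 4*g - 5) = (g - 5)^2*(g + 1)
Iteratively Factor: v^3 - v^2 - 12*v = (v)*(v^2 - v - 12) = v*(v - 4)*(v + 3)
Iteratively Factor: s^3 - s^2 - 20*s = (s)*(s^2 - s - 20) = s*(s - 5)*(s + 4)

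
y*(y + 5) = y^2 + 5*y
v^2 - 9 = (v - 3)*(v + 3)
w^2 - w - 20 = (w - 5)*(w + 4)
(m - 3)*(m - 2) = m^2 - 5*m + 6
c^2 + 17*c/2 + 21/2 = (c + 3/2)*(c + 7)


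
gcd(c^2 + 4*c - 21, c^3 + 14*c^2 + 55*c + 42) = c + 7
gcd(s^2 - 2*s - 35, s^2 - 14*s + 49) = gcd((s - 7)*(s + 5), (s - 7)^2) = s - 7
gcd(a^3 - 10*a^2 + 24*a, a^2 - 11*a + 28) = a - 4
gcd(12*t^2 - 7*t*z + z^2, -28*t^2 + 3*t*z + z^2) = -4*t + z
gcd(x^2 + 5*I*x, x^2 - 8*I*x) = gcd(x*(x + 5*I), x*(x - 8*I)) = x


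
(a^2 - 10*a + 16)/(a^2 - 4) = (a - 8)/(a + 2)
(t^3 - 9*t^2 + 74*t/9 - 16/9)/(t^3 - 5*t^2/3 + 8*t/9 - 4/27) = 3*(t - 8)/(3*t - 2)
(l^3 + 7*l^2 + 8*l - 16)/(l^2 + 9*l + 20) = (l^2 + 3*l - 4)/(l + 5)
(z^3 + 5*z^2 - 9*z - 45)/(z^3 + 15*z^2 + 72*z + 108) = (z^2 + 2*z - 15)/(z^2 + 12*z + 36)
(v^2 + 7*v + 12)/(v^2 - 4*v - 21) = (v + 4)/(v - 7)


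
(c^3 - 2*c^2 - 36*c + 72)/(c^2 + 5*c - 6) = (c^2 - 8*c + 12)/(c - 1)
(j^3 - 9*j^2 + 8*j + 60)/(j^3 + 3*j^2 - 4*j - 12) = (j^2 - 11*j + 30)/(j^2 + j - 6)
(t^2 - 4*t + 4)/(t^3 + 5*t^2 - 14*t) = (t - 2)/(t*(t + 7))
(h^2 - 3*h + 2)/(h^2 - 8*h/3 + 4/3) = 3*(h - 1)/(3*h - 2)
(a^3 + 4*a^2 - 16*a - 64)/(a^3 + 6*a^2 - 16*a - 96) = (a + 4)/(a + 6)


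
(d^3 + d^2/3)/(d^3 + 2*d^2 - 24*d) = d*(3*d + 1)/(3*(d^2 + 2*d - 24))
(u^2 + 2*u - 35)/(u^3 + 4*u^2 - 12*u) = (u^2 + 2*u - 35)/(u*(u^2 + 4*u - 12))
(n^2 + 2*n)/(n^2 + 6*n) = (n + 2)/(n + 6)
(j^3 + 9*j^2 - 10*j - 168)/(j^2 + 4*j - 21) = (j^2 + 2*j - 24)/(j - 3)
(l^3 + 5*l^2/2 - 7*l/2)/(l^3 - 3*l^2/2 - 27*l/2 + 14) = l/(l - 4)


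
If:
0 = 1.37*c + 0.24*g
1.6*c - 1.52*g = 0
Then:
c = 0.00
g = 0.00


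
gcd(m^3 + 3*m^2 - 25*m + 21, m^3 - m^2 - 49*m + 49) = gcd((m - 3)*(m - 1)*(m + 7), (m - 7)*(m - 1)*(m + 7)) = m^2 + 6*m - 7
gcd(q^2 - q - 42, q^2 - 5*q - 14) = q - 7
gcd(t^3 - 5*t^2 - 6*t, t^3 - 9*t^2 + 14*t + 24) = t^2 - 5*t - 6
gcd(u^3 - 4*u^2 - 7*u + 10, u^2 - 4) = u + 2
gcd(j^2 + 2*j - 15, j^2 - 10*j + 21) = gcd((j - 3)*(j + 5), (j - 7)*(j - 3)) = j - 3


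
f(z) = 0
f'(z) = 0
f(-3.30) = 0.00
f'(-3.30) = 0.00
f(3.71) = 0.00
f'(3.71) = 0.00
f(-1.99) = 0.00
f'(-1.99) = 0.00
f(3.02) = 0.00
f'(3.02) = 0.00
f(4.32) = 0.00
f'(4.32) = 0.00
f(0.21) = 0.00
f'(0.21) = 0.00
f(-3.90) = 0.00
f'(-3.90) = 0.00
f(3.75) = 0.00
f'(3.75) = 0.00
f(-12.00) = 0.00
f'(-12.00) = 0.00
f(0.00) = 0.00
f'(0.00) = 0.00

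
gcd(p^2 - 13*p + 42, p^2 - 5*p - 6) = p - 6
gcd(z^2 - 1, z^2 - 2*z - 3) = z + 1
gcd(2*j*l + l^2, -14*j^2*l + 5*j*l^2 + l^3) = l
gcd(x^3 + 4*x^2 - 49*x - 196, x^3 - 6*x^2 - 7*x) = x - 7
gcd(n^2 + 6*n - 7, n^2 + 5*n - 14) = n + 7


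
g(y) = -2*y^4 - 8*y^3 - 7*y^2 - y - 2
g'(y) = -8*y^3 - 24*y^2 - 14*y - 1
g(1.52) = -58.46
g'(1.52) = -105.82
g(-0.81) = -2.39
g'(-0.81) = -1.15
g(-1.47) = 0.42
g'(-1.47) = -6.87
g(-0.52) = -2.39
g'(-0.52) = 0.92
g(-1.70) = 2.07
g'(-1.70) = -7.26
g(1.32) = -39.99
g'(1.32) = -79.70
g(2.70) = -319.48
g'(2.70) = -371.22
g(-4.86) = -359.92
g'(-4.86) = 418.50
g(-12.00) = -28646.00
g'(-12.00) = 10535.00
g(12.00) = -56318.00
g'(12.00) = -17449.00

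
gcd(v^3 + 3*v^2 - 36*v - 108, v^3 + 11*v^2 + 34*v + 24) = v + 6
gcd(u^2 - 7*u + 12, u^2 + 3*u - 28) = u - 4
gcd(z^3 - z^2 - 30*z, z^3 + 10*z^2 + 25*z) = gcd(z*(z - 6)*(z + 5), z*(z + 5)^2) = z^2 + 5*z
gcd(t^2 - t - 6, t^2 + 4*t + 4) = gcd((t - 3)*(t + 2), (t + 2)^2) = t + 2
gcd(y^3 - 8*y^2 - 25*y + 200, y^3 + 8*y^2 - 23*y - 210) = y - 5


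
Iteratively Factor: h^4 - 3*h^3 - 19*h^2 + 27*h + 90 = (h - 3)*(h^3 - 19*h - 30) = (h - 3)*(h + 3)*(h^2 - 3*h - 10) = (h - 3)*(h + 2)*(h + 3)*(h - 5)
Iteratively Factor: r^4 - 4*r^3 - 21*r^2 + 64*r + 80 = (r + 1)*(r^3 - 5*r^2 - 16*r + 80) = (r - 4)*(r + 1)*(r^2 - r - 20) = (r - 4)*(r + 1)*(r + 4)*(r - 5)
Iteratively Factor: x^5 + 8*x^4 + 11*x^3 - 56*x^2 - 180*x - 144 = (x - 3)*(x^4 + 11*x^3 + 44*x^2 + 76*x + 48) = (x - 3)*(x + 2)*(x^3 + 9*x^2 + 26*x + 24) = (x - 3)*(x + 2)*(x + 3)*(x^2 + 6*x + 8) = (x - 3)*(x + 2)^2*(x + 3)*(x + 4)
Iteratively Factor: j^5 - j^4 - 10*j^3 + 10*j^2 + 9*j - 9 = (j - 3)*(j^4 + 2*j^3 - 4*j^2 - 2*j + 3) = (j - 3)*(j + 3)*(j^3 - j^2 - j + 1) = (j - 3)*(j - 1)*(j + 3)*(j^2 - 1) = (j - 3)*(j - 1)^2*(j + 3)*(j + 1)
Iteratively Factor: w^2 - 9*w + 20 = (w - 4)*(w - 5)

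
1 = 1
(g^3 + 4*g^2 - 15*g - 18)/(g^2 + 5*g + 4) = (g^2 + 3*g - 18)/(g + 4)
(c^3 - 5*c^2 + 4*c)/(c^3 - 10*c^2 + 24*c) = (c - 1)/(c - 6)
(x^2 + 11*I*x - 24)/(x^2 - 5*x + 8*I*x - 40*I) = (x + 3*I)/(x - 5)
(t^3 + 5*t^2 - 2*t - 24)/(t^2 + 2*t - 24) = (t^3 + 5*t^2 - 2*t - 24)/(t^2 + 2*t - 24)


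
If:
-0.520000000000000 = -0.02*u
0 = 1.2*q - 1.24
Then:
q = 1.03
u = 26.00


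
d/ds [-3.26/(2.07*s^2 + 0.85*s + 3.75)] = (13.4964*s + 2.771)/(2.07*s^2 + 0.85*s + 3.75)^2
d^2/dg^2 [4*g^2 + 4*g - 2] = 8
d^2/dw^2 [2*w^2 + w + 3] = 4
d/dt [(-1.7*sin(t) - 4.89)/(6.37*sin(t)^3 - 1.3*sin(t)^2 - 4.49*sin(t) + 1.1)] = (21.658*sin(t)^3 + 91.2379*sin(t)^2 - 12.714*sin(t) - 23.8261)*cos(t)/(40.5769*sin(t)^6 - 16.562*sin(t)^5 - 55.5126*sin(t)^4 + 25.688*sin(t)^3 + 17.3001*sin(t)^2 - 9.878*sin(t) + 1.21)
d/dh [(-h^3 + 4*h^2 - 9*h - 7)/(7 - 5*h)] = (10*h^3 - 41*h^2 + 56*h - 98)/(25*h^2 - 70*h + 49)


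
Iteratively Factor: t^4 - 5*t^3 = (t)*(t^3 - 5*t^2) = t^2*(t^2 - 5*t) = t^3*(t - 5)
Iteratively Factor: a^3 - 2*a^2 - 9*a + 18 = (a - 2)*(a^2 - 9) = (a - 2)*(a + 3)*(a - 3)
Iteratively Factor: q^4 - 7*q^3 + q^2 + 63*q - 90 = (q - 3)*(q^3 - 4*q^2 - 11*q + 30) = (q - 3)*(q + 3)*(q^2 - 7*q + 10) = (q - 5)*(q - 3)*(q + 3)*(q - 2)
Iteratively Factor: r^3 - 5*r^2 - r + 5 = (r - 5)*(r^2 - 1) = (r - 5)*(r + 1)*(r - 1)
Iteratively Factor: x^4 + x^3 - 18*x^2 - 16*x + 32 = (x - 1)*(x^3 + 2*x^2 - 16*x - 32) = (x - 1)*(x + 4)*(x^2 - 2*x - 8) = (x - 4)*(x - 1)*(x + 4)*(x + 2)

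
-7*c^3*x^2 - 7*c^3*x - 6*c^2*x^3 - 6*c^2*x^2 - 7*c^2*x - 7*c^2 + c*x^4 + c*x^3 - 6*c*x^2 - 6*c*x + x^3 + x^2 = (-7*c + x)*(c + x)*(x + 1)*(c*x + 1)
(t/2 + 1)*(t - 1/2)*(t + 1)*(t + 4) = t^4/2 + 13*t^3/4 + 21*t^2/4 + t/2 - 2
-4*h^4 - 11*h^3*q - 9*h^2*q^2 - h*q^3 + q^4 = (-4*h + q)*(h + q)^3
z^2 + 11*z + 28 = (z + 4)*(z + 7)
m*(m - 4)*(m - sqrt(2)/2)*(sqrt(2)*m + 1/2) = sqrt(2)*m^4 - 4*sqrt(2)*m^3 - m^3/2 - sqrt(2)*m^2/4 + 2*m^2 + sqrt(2)*m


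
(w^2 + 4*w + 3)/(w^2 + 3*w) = (w + 1)/w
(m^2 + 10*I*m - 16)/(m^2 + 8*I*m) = (m + 2*I)/m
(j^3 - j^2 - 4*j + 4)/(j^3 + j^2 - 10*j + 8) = (j + 2)/(j + 4)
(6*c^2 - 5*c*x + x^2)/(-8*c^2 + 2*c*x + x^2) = (-3*c + x)/(4*c + x)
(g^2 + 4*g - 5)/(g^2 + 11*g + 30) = (g - 1)/(g + 6)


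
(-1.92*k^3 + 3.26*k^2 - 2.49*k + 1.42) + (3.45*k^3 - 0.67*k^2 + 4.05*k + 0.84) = 1.53*k^3 + 2.59*k^2 + 1.56*k + 2.26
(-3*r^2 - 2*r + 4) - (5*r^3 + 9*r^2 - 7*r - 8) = -5*r^3 - 12*r^2 + 5*r + 12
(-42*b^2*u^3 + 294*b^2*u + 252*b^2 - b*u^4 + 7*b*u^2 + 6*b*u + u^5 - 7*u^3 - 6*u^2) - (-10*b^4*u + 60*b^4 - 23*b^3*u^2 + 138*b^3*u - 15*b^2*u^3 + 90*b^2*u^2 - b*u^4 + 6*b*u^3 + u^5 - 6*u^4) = 10*b^4*u - 60*b^4 + 23*b^3*u^2 - 138*b^3*u - 27*b^2*u^3 - 90*b^2*u^2 + 294*b^2*u + 252*b^2 - 6*b*u^3 + 7*b*u^2 + 6*b*u + 6*u^4 - 7*u^3 - 6*u^2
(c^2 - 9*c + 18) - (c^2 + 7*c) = 18 - 16*c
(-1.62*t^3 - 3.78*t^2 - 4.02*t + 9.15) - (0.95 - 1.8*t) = -1.62*t^3 - 3.78*t^2 - 2.22*t + 8.2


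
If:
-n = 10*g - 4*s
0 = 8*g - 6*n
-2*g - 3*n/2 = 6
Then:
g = -3/2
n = -2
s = -17/4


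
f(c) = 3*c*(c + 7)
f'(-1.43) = 12.42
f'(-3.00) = 3.00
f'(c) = 6*c + 21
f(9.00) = 432.00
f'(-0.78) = 16.32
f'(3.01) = 39.06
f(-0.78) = -14.55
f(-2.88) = -35.60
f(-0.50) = -9.75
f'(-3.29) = 1.26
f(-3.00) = -36.00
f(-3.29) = -36.62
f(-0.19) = -3.88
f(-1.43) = -23.90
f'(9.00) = 75.00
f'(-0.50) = 18.00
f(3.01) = 90.39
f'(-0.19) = 19.86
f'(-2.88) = 3.72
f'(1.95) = 32.70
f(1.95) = 52.36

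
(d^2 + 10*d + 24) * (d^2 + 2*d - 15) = d^4 + 12*d^3 + 29*d^2 - 102*d - 360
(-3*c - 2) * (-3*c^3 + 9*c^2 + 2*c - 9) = 9*c^4 - 21*c^3 - 24*c^2 + 23*c + 18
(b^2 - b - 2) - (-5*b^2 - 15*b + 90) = 6*b^2 + 14*b - 92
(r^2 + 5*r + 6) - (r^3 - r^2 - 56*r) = -r^3 + 2*r^2 + 61*r + 6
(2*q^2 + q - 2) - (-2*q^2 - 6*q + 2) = 4*q^2 + 7*q - 4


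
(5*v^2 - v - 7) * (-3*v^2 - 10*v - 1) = -15*v^4 - 47*v^3 + 26*v^2 + 71*v + 7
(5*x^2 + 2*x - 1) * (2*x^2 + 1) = 10*x^4 + 4*x^3 + 3*x^2 + 2*x - 1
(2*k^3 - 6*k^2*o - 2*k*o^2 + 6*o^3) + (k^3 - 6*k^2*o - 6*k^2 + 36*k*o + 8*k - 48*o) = 3*k^3 - 12*k^2*o - 6*k^2 - 2*k*o^2 + 36*k*o + 8*k + 6*o^3 - 48*o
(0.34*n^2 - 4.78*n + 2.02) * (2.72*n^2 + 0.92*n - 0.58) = 0.9248*n^4 - 12.6888*n^3 + 0.8996*n^2 + 4.6308*n - 1.1716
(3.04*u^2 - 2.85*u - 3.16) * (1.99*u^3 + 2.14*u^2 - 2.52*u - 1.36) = 6.0496*u^5 + 0.8341*u^4 - 20.0482*u^3 - 3.7148*u^2 + 11.8392*u + 4.2976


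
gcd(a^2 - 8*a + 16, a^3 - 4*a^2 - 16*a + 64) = a^2 - 8*a + 16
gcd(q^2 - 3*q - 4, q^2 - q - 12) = q - 4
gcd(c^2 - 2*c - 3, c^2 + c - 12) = c - 3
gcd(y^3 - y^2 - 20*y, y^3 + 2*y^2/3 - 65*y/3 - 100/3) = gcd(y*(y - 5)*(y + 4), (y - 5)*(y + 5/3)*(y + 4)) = y^2 - y - 20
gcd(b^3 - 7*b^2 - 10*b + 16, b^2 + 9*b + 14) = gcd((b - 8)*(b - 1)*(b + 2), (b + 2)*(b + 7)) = b + 2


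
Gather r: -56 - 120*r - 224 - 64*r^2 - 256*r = -64*r^2 - 376*r - 280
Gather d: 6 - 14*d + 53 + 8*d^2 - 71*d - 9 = 8*d^2 - 85*d + 50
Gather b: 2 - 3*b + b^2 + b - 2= b^2 - 2*b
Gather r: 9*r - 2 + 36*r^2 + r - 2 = 36*r^2 + 10*r - 4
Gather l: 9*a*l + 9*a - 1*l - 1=9*a + l*(9*a - 1) - 1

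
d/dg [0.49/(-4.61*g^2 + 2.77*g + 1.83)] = (4.5178*g - 1.3573)/(-4.61*g^2 + 2.77*g + 1.83)^2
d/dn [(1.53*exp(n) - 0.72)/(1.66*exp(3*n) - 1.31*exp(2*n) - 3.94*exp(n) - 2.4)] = (-5.0796*exp(3*n) + 5.5899*exp(2*n) - 1.8864*exp(n) - 6.5088)*exp(n)/(2.7556*exp(6*n) - 4.3492*exp(5*n) - 11.3647*exp(4*n) + 2.3548*exp(3*n) + 21.8116*exp(2*n) + 18.912*exp(n) + 5.76)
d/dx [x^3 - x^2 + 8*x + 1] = 3*x^2 - 2*x + 8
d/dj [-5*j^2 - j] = -10*j - 1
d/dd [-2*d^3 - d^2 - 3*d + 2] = -6*d^2 - 2*d - 3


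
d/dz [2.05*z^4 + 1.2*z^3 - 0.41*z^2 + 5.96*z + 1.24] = 8.2*z^3 + 3.6*z^2 - 0.82*z + 5.96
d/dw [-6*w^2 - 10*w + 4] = -12*w - 10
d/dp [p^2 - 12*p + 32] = 2*p - 12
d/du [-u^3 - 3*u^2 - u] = -3*u^2 - 6*u - 1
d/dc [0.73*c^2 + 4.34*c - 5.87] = 1.46*c + 4.34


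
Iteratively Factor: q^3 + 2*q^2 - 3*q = (q)*(q^2 + 2*q - 3) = q*(q - 1)*(q + 3)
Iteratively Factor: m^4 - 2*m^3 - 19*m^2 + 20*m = (m + 4)*(m^3 - 6*m^2 + 5*m) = (m - 1)*(m + 4)*(m^2 - 5*m) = m*(m - 1)*(m + 4)*(m - 5)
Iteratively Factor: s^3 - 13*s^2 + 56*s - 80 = (s - 5)*(s^2 - 8*s + 16) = (s - 5)*(s - 4)*(s - 4)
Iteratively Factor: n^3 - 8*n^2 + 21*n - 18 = (n - 2)*(n^2 - 6*n + 9) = (n - 3)*(n - 2)*(n - 3)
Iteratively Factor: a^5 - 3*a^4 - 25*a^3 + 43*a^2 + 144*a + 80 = (a + 1)*(a^4 - 4*a^3 - 21*a^2 + 64*a + 80) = (a + 1)^2*(a^3 - 5*a^2 - 16*a + 80) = (a - 4)*(a + 1)^2*(a^2 - a - 20) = (a - 5)*(a - 4)*(a + 1)^2*(a + 4)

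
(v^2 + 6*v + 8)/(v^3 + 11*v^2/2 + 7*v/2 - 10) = 2*(v + 2)/(2*v^2 + 3*v - 5)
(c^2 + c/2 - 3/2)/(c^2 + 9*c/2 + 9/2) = (c - 1)/(c + 3)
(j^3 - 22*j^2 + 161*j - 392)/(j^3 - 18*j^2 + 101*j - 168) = (j - 7)/(j - 3)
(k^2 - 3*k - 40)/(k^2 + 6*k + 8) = (k^2 - 3*k - 40)/(k^2 + 6*k + 8)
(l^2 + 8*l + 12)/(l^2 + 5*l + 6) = (l + 6)/(l + 3)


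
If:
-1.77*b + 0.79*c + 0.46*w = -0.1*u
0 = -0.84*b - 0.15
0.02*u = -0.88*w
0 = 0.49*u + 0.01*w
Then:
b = -0.18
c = -0.40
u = 0.00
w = 0.00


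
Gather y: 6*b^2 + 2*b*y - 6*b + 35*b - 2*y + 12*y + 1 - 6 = 6*b^2 + 29*b + y*(2*b + 10) - 5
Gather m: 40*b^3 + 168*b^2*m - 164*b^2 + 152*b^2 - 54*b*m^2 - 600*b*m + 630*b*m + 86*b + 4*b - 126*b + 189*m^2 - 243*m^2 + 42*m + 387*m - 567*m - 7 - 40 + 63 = 40*b^3 - 12*b^2 - 36*b + m^2*(-54*b - 54) + m*(168*b^2 + 30*b - 138) + 16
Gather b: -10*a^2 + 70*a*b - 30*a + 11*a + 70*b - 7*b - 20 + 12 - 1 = -10*a^2 - 19*a + b*(70*a + 63) - 9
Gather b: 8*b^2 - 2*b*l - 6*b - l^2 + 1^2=8*b^2 + b*(-2*l - 6) - l^2 + 1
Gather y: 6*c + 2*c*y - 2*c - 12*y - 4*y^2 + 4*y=4*c - 4*y^2 + y*(2*c - 8)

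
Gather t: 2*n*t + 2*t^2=2*n*t + 2*t^2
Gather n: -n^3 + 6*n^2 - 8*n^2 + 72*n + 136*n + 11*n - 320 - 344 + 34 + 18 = -n^3 - 2*n^2 + 219*n - 612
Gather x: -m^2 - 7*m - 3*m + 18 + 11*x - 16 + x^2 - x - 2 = -m^2 - 10*m + x^2 + 10*x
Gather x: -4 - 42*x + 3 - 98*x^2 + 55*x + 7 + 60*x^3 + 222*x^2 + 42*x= 60*x^3 + 124*x^2 + 55*x + 6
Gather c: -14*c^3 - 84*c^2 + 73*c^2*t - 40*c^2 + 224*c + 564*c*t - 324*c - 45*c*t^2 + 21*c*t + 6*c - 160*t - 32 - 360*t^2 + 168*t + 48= -14*c^3 + c^2*(73*t - 124) + c*(-45*t^2 + 585*t - 94) - 360*t^2 + 8*t + 16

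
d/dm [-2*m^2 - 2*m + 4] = -4*m - 2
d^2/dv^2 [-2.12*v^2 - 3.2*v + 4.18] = -4.24000000000000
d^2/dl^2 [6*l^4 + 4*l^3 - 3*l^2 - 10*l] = 72*l^2 + 24*l - 6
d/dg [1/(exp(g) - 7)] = -exp(g)/(exp(g) - 7)^2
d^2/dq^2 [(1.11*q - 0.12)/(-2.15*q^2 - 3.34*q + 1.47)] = (-(1.11*q - 0.12)*(4.3*q + 3.34)*(8.6*q + 6.68) + (14.319*q + 6.8988)*(2.15*q^2 + 3.34*q - 1.47))/(2.15*q^2 + 3.34*q - 1.47)^3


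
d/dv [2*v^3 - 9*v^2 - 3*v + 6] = 6*v^2 - 18*v - 3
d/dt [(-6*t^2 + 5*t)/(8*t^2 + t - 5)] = (-46*t^2 + 60*t - 25)/(64*t^4 + 16*t^3 - 79*t^2 - 10*t + 25)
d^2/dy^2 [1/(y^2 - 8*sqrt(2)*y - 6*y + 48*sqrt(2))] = 2*(-y^2 + 6*y + 8*sqrt(2)*y + 4*(-y + 3 + 4*sqrt(2))^2 - 48*sqrt(2))/(y^2 - 8*sqrt(2)*y - 6*y + 48*sqrt(2))^3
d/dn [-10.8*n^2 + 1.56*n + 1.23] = 1.56 - 21.6*n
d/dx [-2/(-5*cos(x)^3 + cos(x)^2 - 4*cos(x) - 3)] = 2*(15*cos(x)^2 - 2*cos(x) + 4)*sin(x)/(5*cos(x)^3 - cos(x)^2 + 4*cos(x) + 3)^2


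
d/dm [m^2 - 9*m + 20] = 2*m - 9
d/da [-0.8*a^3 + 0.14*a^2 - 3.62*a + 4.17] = -2.4*a^2 + 0.28*a - 3.62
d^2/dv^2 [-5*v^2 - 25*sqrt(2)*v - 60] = -10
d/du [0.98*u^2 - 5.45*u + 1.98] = 1.96*u - 5.45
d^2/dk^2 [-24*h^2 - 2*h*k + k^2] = 2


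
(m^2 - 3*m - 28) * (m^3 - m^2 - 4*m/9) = m^5 - 4*m^4 - 229*m^3/9 + 88*m^2/3 + 112*m/9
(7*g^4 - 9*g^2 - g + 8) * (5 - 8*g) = -56*g^5 + 35*g^4 + 72*g^3 - 37*g^2 - 69*g + 40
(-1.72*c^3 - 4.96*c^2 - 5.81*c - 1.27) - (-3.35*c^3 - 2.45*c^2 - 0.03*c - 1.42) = 1.63*c^3 - 2.51*c^2 - 5.78*c + 0.15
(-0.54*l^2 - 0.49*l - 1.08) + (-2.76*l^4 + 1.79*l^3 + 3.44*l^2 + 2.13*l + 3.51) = -2.76*l^4 + 1.79*l^3 + 2.9*l^2 + 1.64*l + 2.43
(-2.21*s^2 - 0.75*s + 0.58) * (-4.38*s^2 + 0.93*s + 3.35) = 9.6798*s^4 + 1.2297*s^3 - 10.6414*s^2 - 1.9731*s + 1.943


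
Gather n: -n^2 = -n^2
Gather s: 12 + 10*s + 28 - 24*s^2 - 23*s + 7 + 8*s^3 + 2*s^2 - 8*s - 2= 8*s^3 - 22*s^2 - 21*s + 45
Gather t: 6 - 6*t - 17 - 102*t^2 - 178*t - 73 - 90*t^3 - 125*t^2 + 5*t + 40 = -90*t^3 - 227*t^2 - 179*t - 44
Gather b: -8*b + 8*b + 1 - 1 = 0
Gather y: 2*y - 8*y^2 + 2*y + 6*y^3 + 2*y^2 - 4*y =6*y^3 - 6*y^2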